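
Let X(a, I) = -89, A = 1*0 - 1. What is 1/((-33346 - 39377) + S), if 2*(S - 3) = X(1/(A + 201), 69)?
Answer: -2/145529 ≈ -1.3743e-5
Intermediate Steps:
A = -1 (A = 0 - 1 = -1)
S = -83/2 (S = 3 + (½)*(-89) = 3 - 89/2 = -83/2 ≈ -41.500)
1/((-33346 - 39377) + S) = 1/((-33346 - 39377) - 83/2) = 1/(-72723 - 83/2) = 1/(-145529/2) = -2/145529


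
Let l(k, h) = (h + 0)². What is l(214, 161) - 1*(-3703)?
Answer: 29624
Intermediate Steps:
l(k, h) = h²
l(214, 161) - 1*(-3703) = 161² - 1*(-3703) = 25921 + 3703 = 29624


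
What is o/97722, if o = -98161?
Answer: -98161/97722 ≈ -1.0045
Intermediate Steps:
o/97722 = -98161/97722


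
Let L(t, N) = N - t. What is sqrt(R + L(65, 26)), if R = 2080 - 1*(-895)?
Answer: 2*sqrt(734) ≈ 54.185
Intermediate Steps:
R = 2975 (R = 2080 + 895 = 2975)
sqrt(R + L(65, 26)) = sqrt(2975 + (26 - 1*65)) = sqrt(2975 + (26 - 65)) = sqrt(2975 - 39) = sqrt(2936) = 2*sqrt(734)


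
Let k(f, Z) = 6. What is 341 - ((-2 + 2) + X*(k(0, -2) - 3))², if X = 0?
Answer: 341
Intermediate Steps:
341 - ((-2 + 2) + X*(k(0, -2) - 3))² = 341 - ((-2 + 2) + 0*(6 - 3))² = 341 - (0 + 0*3)² = 341 - (0 + 0)² = 341 - 1*0² = 341 - 1*0 = 341 + 0 = 341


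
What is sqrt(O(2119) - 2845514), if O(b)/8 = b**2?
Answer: 3*sqrt(3675086) ≈ 5751.2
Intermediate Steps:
O(b) = 8*b**2
sqrt(O(2119) - 2845514) = sqrt(8*2119**2 - 2845514) = sqrt(8*4490161 - 2845514) = sqrt(35921288 - 2845514) = sqrt(33075774) = 3*sqrt(3675086)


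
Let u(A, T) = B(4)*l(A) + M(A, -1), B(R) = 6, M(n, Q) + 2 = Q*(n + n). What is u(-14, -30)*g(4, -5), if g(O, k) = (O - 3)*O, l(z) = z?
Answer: -232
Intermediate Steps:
M(n, Q) = -2 + 2*Q*n (M(n, Q) = -2 + Q*(n + n) = -2 + Q*(2*n) = -2 + 2*Q*n)
g(O, k) = O*(-3 + O) (g(O, k) = (-3 + O)*O = O*(-3 + O))
u(A, T) = -2 + 4*A (u(A, T) = 6*A + (-2 + 2*(-1)*A) = 6*A + (-2 - 2*A) = -2 + 4*A)
u(-14, -30)*g(4, -5) = (-2 + 4*(-14))*(4*(-3 + 4)) = (-2 - 56)*(4*1) = -58*4 = -232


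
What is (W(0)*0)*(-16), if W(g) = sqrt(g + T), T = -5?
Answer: 0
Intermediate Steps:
W(g) = sqrt(-5 + g) (W(g) = sqrt(g - 5) = sqrt(-5 + g))
(W(0)*0)*(-16) = (sqrt(-5 + 0)*0)*(-16) = (sqrt(-5)*0)*(-16) = ((I*sqrt(5))*0)*(-16) = 0*(-16) = 0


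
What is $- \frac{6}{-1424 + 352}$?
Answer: $\frac{3}{536} \approx 0.005597$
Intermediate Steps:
$- \frac{6}{-1424 + 352} = - \frac{6}{-1072} = \left(-6\right) \left(- \frac{1}{1072}\right) = \frac{3}{536}$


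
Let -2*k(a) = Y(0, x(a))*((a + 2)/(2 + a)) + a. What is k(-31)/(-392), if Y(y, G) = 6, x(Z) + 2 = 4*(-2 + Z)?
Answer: -25/784 ≈ -0.031888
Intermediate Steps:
x(Z) = -10 + 4*Z (x(Z) = -2 + 4*(-2 + Z) = -2 + (-8 + 4*Z) = -10 + 4*Z)
k(a) = -3 - a/2 (k(a) = -(6*((a + 2)/(2 + a)) + a)/2 = -(6*((2 + a)/(2 + a)) + a)/2 = -(6*1 + a)/2 = -(6 + a)/2 = -3 - a/2)
k(-31)/(-392) = (-3 - 1/2*(-31))/(-392) = (-3 + 31/2)*(-1/392) = (25/2)*(-1/392) = -25/784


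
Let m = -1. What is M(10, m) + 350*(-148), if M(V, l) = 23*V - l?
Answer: -51569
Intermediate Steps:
M(V, l) = -l + 23*V
M(10, m) + 350*(-148) = (-1*(-1) + 23*10) + 350*(-148) = (1 + 230) - 51800 = 231 - 51800 = -51569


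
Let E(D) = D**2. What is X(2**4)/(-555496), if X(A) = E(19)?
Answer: -361/555496 ≈ -0.00064987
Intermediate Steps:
X(A) = 361 (X(A) = 19**2 = 361)
X(2**4)/(-555496) = 361/(-555496) = 361*(-1/555496) = -361/555496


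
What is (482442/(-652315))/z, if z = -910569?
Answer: 160814/197992605745 ≈ 8.1222e-7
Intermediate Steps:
(482442/(-652315))/z = (482442/(-652315))/(-910569) = (482442*(-1/652315))*(-1/910569) = -482442/652315*(-1/910569) = 160814/197992605745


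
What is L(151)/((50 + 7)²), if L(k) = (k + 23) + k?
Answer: 325/3249 ≈ 0.10003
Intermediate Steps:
L(k) = 23 + 2*k (L(k) = (23 + k) + k = 23 + 2*k)
L(151)/((50 + 7)²) = (23 + 2*151)/((50 + 7)²) = (23 + 302)/(57²) = 325/3249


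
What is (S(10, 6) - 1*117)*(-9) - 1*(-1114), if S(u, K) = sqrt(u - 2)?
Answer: 2167 - 18*sqrt(2) ≈ 2141.5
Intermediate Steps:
S(u, K) = sqrt(-2 + u)
(S(10, 6) - 1*117)*(-9) - 1*(-1114) = (sqrt(-2 + 10) - 1*117)*(-9) - 1*(-1114) = (sqrt(8) - 117)*(-9) + 1114 = (2*sqrt(2) - 117)*(-9) + 1114 = (-117 + 2*sqrt(2))*(-9) + 1114 = (1053 - 18*sqrt(2)) + 1114 = 2167 - 18*sqrt(2)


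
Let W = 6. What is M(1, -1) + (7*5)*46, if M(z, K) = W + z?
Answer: 1617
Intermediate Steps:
M(z, K) = 6 + z
M(1, -1) + (7*5)*46 = (6 + 1) + (7*5)*46 = 7 + 35*46 = 7 + 1610 = 1617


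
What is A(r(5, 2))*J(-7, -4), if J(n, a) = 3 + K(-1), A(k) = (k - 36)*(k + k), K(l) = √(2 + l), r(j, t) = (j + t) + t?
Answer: -1944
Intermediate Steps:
r(j, t) = j + 2*t
A(k) = 2*k*(-36 + k) (A(k) = (-36 + k)*(2*k) = 2*k*(-36 + k))
J(n, a) = 4 (J(n, a) = 3 + √(2 - 1) = 3 + √1 = 3 + 1 = 4)
A(r(5, 2))*J(-7, -4) = (2*(5 + 2*2)*(-36 + (5 + 2*2)))*4 = (2*(5 + 4)*(-36 + (5 + 4)))*4 = (2*9*(-36 + 9))*4 = (2*9*(-27))*4 = -486*4 = -1944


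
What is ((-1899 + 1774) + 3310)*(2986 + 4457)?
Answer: 23705955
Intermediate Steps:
((-1899 + 1774) + 3310)*(2986 + 4457) = (-125 + 3310)*7443 = 3185*7443 = 23705955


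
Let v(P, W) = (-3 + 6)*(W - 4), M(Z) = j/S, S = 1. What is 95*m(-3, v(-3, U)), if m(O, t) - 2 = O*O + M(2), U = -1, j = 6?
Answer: 1615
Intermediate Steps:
M(Z) = 6 (M(Z) = 6/1 = 6*1 = 6)
v(P, W) = -12 + 3*W (v(P, W) = 3*(-4 + W) = -12 + 3*W)
m(O, t) = 8 + O**2 (m(O, t) = 2 + (O*O + 6) = 2 + (O**2 + 6) = 2 + (6 + O**2) = 8 + O**2)
95*m(-3, v(-3, U)) = 95*(8 + (-3)**2) = 95*(8 + 9) = 95*17 = 1615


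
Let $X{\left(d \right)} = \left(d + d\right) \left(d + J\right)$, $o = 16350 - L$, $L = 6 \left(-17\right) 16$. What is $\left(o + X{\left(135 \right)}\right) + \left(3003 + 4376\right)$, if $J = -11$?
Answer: $58841$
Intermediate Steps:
$L = -1632$ ($L = \left(-102\right) 16 = -1632$)
$o = 17982$ ($o = 16350 - -1632 = 16350 + 1632 = 17982$)
$X{\left(d \right)} = 2 d \left(-11 + d\right)$ ($X{\left(d \right)} = \left(d + d\right) \left(d - 11\right) = 2 d \left(-11 + d\right)$)
$\left(o + X{\left(135 \right)}\right) + \left(3003 + 4376\right) = \left(17982 + 2 \cdot 135 \left(-11 + 135\right)\right) + \left(3003 + 4376\right) = \left(17982 + 2 \cdot 135 \cdot 124\right) + 7379 = \left(17982 + 33480\right) + 7379 = 51462 + 7379 = 58841$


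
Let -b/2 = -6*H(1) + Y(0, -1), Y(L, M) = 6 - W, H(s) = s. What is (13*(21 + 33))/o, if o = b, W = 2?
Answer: 351/2 ≈ 175.50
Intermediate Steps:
Y(L, M) = 4 (Y(L, M) = 6 - 1*2 = 6 - 2 = 4)
b = 4 (b = -2*(-6*1 + 4) = -2*(-6 + 4) = -2*(-2) = 4)
o = 4
(13*(21 + 33))/o = (13*(21 + 33))/4 = (13*54)*(¼) = 702*(¼) = 351/2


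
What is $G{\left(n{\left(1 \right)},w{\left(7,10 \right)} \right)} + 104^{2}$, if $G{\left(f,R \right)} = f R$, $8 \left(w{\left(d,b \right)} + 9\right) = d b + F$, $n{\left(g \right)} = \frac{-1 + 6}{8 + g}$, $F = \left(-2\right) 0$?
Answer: $\frac{389371}{36} \approx 10816.0$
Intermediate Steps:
$F = 0$
$n{\left(g \right)} = \frac{5}{8 + g}$
$w{\left(d,b \right)} = -9 + \frac{b d}{8}$ ($w{\left(d,b \right)} = -9 + \frac{d b + 0}{8} = -9 + \frac{b d + 0}{8} = -9 + \frac{b d}{8}$)
$G{\left(f,R \right)} = R f$
$G{\left(n{\left(1 \right)},w{\left(7,10 \right)} \right)} + 104^{2} = \left(-9 + \frac{1}{8} \cdot 10 \cdot 7\right) \frac{5}{8 + 1} + 104^{2} = \left(-9 + \frac{35}{4}\right) \frac{5}{9} + 10816 = - \frac{5 \cdot \frac{1}{9}}{4} + 10816 = \left(- \frac{1}{4}\right) \frac{5}{9} + 10816 = - \frac{5}{36} + 10816 = \frac{389371}{36}$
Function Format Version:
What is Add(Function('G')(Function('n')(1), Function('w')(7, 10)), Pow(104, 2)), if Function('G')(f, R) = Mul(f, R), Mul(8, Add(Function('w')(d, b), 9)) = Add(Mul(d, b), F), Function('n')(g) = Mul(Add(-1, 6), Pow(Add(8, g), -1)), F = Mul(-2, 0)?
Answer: Rational(389371, 36) ≈ 10816.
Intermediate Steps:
F = 0
Function('n')(g) = Mul(5, Pow(Add(8, g), -1))
Function('w')(d, b) = Add(-9, Mul(Rational(1, 8), b, d)) (Function('w')(d, b) = Add(-9, Mul(Rational(1, 8), Add(Mul(d, b), 0))) = Add(-9, Mul(Rational(1, 8), Add(Mul(b, d), 0))) = Add(-9, Mul(Rational(1, 8), Mul(b, d))) = Add(-9, Mul(Rational(1, 8), b, d)))
Function('G')(f, R) = Mul(R, f)
Add(Function('G')(Function('n')(1), Function('w')(7, 10)), Pow(104, 2)) = Add(Mul(Add(-9, Mul(Rational(1, 8), 10, 7)), Mul(5, Pow(Add(8, 1), -1))), Pow(104, 2)) = Add(Mul(Add(-9, Rational(35, 4)), Mul(5, Pow(9, -1))), 10816) = Add(Mul(Rational(-1, 4), Mul(5, Rational(1, 9))), 10816) = Add(Mul(Rational(-1, 4), Rational(5, 9)), 10816) = Add(Rational(-5, 36), 10816) = Rational(389371, 36)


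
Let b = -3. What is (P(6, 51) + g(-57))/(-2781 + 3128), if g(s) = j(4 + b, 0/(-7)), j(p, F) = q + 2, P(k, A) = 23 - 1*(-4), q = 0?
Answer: 29/347 ≈ 0.083573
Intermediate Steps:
P(k, A) = 27 (P(k, A) = 23 + 4 = 27)
j(p, F) = 2 (j(p, F) = 0 + 2 = 2)
g(s) = 2
(P(6, 51) + g(-57))/(-2781 + 3128) = (27 + 2)/(-2781 + 3128) = 29/347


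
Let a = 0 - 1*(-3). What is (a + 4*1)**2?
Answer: 49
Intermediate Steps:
a = 3 (a = 0 + 3 = 3)
(a + 4*1)**2 = (3 + 4*1)**2 = (3 + 4)**2 = 7**2 = 49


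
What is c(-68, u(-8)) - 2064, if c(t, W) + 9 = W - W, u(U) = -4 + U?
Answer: -2073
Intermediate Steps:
c(t, W) = -9 (c(t, W) = -9 + (W - W) = -9 + 0 = -9)
c(-68, u(-8)) - 2064 = -9 - 2064 = -2073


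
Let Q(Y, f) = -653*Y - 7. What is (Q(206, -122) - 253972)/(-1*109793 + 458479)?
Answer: -388497/348686 ≈ -1.1142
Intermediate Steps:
Q(Y, f) = -7 - 653*Y
(Q(206, -122) - 253972)/(-1*109793 + 458479) = ((-7 - 653*206) - 253972)/(-1*109793 + 458479) = ((-7 - 134518) - 253972)/(-109793 + 458479) = (-134525 - 253972)/348686 = -388497*1/348686 = -388497/348686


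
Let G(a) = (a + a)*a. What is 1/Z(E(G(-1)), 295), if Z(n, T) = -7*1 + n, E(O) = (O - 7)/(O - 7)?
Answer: -⅙ ≈ -0.16667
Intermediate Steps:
G(a) = 2*a² (G(a) = (2*a)*a = 2*a²)
E(O) = 1 (E(O) = (-7 + O)/(-7 + O) = 1)
Z(n, T) = -7 + n
1/Z(E(G(-1)), 295) = 1/(-7 + 1) = 1/(-6) = -⅙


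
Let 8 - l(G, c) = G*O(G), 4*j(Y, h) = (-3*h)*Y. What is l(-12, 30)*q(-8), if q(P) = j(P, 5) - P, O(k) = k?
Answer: -5168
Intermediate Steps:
j(Y, h) = -3*Y*h/4 (j(Y, h) = ((-3*h)*Y)/4 = (-3*Y*h)/4 = -3*Y*h/4)
l(G, c) = 8 - G**2 (l(G, c) = 8 - G*G = 8 - G**2)
q(P) = -19*P/4 (q(P) = -3/4*P*5 - P = -15*P/4 - P = -19*P/4)
l(-12, 30)*q(-8) = (8 - 1*(-12)**2)*(-19/4*(-8)) = (8 - 1*144)*38 = (8 - 144)*38 = -136*38 = -5168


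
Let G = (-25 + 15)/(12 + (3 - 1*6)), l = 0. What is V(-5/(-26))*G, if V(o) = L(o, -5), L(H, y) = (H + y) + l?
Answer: 625/117 ≈ 5.3419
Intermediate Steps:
L(H, y) = H + y (L(H, y) = (H + y) + 0 = H + y)
V(o) = -5 + o (V(o) = o - 5 = -5 + o)
G = -10/9 (G = -10/(12 + (3 - 6)) = -10/(12 - 3) = -10/9 ≈ -1.1111)
V(-5/(-26))*G = (-5 - 5/(-26))*(-10/9) = (-5 - 5*(-1/26))*(-10/9) = (-5 + 5/26)*(-10/9) = -125/26*(-10/9) = 625/117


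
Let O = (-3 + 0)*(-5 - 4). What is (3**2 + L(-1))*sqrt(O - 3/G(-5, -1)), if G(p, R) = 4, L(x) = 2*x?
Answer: 7*sqrt(105)/2 ≈ 35.864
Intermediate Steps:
O = 27 (O = -3*(-9) = 27)
(3**2 + L(-1))*sqrt(O - 3/G(-5, -1)) = (3**2 + 2*(-1))*sqrt(27 - 3/4) = (9 - 2)*sqrt(27 - 3*1/4) = 7*sqrt(27 - 3/4) = 7*sqrt(105/4) = 7*(sqrt(105)/2) = 7*sqrt(105)/2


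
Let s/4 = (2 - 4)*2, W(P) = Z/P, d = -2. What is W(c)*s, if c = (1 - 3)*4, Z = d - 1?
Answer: -6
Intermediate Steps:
Z = -3 (Z = -2 - 1 = -3)
c = -8 (c = -2*4 = -8)
W(P) = -3/P
s = -16 (s = 4*((2 - 4)*2) = 4*(-2*2) = 4*(-4) = -16)
W(c)*s = -3/(-8)*(-16) = -3*(-1/8)*(-16) = (3/8)*(-16) = -6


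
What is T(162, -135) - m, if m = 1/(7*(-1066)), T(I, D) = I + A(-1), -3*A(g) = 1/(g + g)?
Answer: 1815133/11193 ≈ 162.17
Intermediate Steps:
A(g) = -1/(6*g) (A(g) = -1/(3*(g + g)) = -1/(2*g)/3 = -1/(6*g))
T(I, D) = 1/6 + I (T(I, D) = I - 1/6/(-1) = I - 1/6*(-1) = I + 1/6 = 1/6 + I)
m = -1/7462 (m = 1/(-7462) = -1/7462 ≈ -0.00013401)
T(162, -135) - m = (1/6 + 162) - 1*(-1/7462) = 973/6 + 1/7462 = 1815133/11193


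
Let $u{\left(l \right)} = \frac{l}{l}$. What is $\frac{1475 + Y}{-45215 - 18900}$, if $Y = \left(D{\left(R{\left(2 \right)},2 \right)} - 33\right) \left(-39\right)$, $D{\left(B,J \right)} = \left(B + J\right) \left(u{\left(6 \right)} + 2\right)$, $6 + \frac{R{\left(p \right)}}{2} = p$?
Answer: $- \frac{3464}{64115} \approx -0.054028$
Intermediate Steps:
$u{\left(l \right)} = 1$
$R{\left(p \right)} = -12 + 2 p$
$D{\left(B,J \right)} = 3 B + 3 J$ ($D{\left(B,J \right)} = \left(B + J\right) \left(1 + 2\right) = \left(B + J\right) 3 = 3 B + 3 J$)
$Y = 1989$ ($Y = \left(\left(3 \left(-12 + 2 \cdot 2\right) + 3 \cdot 2\right) - 33\right) \left(-39\right) = \left(\left(3 \left(-12 + 4\right) + 6\right) - 33\right) \left(-39\right) = \left(\left(3 \left(-8\right) + 6\right) - 33\right) \left(-39\right) = \left(\left(-24 + 6\right) - 33\right) \left(-39\right) = \left(-18 - 33\right) \left(-39\right) = \left(-51\right) \left(-39\right) = 1989$)
$\frac{1475 + Y}{-45215 - 18900} = \frac{1475 + 1989}{-45215 - 18900} = \frac{3464}{-64115} = 3464 \left(- \frac{1}{64115}\right) = - \frac{3464}{64115}$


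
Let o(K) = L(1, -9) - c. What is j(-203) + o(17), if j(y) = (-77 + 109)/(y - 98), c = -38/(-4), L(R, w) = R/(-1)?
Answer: -6385/602 ≈ -10.606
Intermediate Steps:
L(R, w) = -R (L(R, w) = R*(-1) = -R)
c = 19/2 (c = -38*(-¼) = 19/2 ≈ 9.5000)
o(K) = -21/2 (o(K) = -1*1 - 1*19/2 = -1 - 19/2 = -21/2)
j(y) = 32/(-98 + y)
j(-203) + o(17) = 32/(-98 - 203) - 21/2 = 32/(-301) - 21/2 = 32*(-1/301) - 21/2 = -32/301 - 21/2 = -6385/602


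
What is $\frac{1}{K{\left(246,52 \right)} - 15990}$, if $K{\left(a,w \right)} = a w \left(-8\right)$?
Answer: $- \frac{1}{118326} \approx -8.4512 \cdot 10^{-6}$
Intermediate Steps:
$K{\left(a,w \right)} = - 8 a w$
$\frac{1}{K{\left(246,52 \right)} - 15990} = \frac{1}{\left(-8\right) 246 \cdot 52 - 15990} = \frac{1}{-102336 - 15990} = \frac{1}{-118326} = - \frac{1}{118326}$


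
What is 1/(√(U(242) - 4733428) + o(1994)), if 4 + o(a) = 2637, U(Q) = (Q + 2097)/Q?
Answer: 637186/2823197975 - 11*I*√2290974474/2823197975 ≈ 0.0002257 - 0.00018649*I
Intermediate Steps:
U(Q) = (2097 + Q)/Q
o(a) = 2633 (o(a) = -4 + 2637 = 2633)
1/(√(U(242) - 4733428) + o(1994)) = 1/(√((2097 + 242)/242 - 4733428) + 2633) = 1/(√((1/242)*2339 - 4733428) + 2633) = 1/(√(2339/242 - 4733428) + 2633) = 1/(√(-1145487237/242) + 2633) = 1/(I*√2290974474/22 + 2633) = 1/(2633 + I*√2290974474/22)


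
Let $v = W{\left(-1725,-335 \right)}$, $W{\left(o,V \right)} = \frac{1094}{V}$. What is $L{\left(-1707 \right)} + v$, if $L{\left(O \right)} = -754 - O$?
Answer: $\frac{318161}{335} \approx 949.73$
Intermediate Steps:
$v = - \frac{1094}{335}$ ($v = \frac{1094}{-335} = 1094 \left(- \frac{1}{335}\right) = - \frac{1094}{335} \approx -3.2657$)
$L{\left(-1707 \right)} + v = \left(-754 - -1707\right) - \frac{1094}{335} = \left(-754 + 1707\right) - \frac{1094}{335} = 953 - \frac{1094}{335} = \frac{318161}{335}$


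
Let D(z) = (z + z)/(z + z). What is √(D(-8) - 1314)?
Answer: I*√1313 ≈ 36.235*I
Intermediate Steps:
D(z) = 1 (D(z) = (2*z)/((2*z)) = (2*z)*(1/(2*z)) = 1)
√(D(-8) - 1314) = √(1 - 1314) = √(-1313) = I*√1313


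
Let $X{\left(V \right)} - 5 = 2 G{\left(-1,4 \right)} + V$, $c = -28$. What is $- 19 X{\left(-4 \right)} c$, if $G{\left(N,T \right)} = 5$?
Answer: $5852$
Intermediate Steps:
$X{\left(V \right)} = 15 + V$ ($X{\left(V \right)} = 5 + \left(2 \cdot 5 + V\right) = 5 + \left(10 + V\right) = 15 + V$)
$- 19 X{\left(-4 \right)} c = - 19 \left(15 - 4\right) \left(-28\right) = \left(-19\right) 11 \left(-28\right) = \left(-209\right) \left(-28\right) = 5852$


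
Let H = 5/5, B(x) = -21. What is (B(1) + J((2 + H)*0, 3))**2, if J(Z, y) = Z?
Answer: 441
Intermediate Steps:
H = 1 (H = 5*(1/5) = 1)
(B(1) + J((2 + H)*0, 3))**2 = (-21 + (2 + 1)*0)**2 = (-21 + 3*0)**2 = (-21 + 0)**2 = (-21)**2 = 441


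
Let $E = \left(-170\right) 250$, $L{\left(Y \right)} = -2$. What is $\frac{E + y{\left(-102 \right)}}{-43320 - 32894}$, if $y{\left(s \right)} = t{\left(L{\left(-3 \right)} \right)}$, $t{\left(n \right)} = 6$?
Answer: $\frac{21247}{38107} \approx 0.55756$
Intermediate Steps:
$E = -42500$
$y{\left(s \right)} = 6$
$\frac{E + y{\left(-102 \right)}}{-43320 - 32894} = \frac{-42500 + 6}{-43320 - 32894} = - \frac{42494}{-76214} = \left(-42494\right) \left(- \frac{1}{76214}\right) = \frac{21247}{38107}$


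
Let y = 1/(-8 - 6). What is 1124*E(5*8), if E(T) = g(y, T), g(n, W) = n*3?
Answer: -1686/7 ≈ -240.86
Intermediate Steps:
y = -1/14 (y = 1/(-14) = -1/14 ≈ -0.071429)
g(n, W) = 3*n
E(T) = -3/14 (E(T) = 3*(-1/14) = -3/14)
1124*E(5*8) = 1124*(-3/14) = -1686/7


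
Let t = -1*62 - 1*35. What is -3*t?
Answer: 291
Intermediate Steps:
t = -97 (t = -62 - 35 = -97)
-3*t = -3*(-97) = 291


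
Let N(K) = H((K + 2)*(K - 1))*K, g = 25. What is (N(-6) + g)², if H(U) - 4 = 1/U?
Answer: 121/196 ≈ 0.61735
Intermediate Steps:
H(U) = 4 + 1/U
N(K) = K*(4 + 1/((-1 + K)*(2 + K))) (N(K) = (4 + 1/((K + 2)*(K - 1)))*K = (4 + 1/((2 + K)*(-1 + K)))*K = (4 + 1/((-1 + K)*(2 + K)))*K = K*(4 + 1/((-1 + K)*(2 + K))))
(N(-6) + g)² = (-6*(-7 + 4*(-6) + 4*(-6)²)/(-2 - 6 + (-6)²) + 25)² = (-6*(-7 - 24 + 4*36)/(-2 - 6 + 36) + 25)² = (-6*(-7 - 24 + 144)/28 + 25)² = (-6*1/28*113 + 25)² = (-339/14 + 25)² = (11/14)² = 121/196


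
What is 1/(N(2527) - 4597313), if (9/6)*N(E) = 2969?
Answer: -3/13786001 ≈ -2.1761e-7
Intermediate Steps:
N(E) = 5938/3 (N(E) = (⅔)*2969 = 5938/3)
1/(N(2527) - 4597313) = 1/(5938/3 - 4597313) = 1/(-13786001/3) = -3/13786001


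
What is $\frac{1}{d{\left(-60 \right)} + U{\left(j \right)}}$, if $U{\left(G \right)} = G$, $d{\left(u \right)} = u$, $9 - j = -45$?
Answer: $- \frac{1}{6} \approx -0.16667$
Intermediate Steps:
$j = 54$ ($j = 9 - -45 = 9 + 45 = 54$)
$\frac{1}{d{\left(-60 \right)} + U{\left(j \right)}} = \frac{1}{-60 + 54} = \frac{1}{-6} = - \frac{1}{6}$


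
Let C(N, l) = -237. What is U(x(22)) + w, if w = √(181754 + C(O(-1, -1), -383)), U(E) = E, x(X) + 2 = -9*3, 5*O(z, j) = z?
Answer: -29 + √181517 ≈ 397.05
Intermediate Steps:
O(z, j) = z/5
x(X) = -29 (x(X) = -2 - 9*3 = -2 - 27 = -29)
w = √181517 (w = √(181754 - 237) = √181517 ≈ 426.05)
U(x(22)) + w = -29 + √181517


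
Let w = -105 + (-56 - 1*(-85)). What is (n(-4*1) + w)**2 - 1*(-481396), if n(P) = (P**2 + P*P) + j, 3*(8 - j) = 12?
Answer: 482996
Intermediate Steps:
j = 4 (j = 8 - 1/3*12 = 8 - 4 = 4)
w = -76 (w = -105 + (-56 + 85) = -105 + 29 = -76)
n(P) = 4 + 2*P**2 (n(P) = (P**2 + P*P) + 4 = (P**2 + P**2) + 4 = 2*P**2 + 4 = 4 + 2*P**2)
(n(-4*1) + w)**2 - 1*(-481396) = ((4 + 2*(-4*1)**2) - 76)**2 - 1*(-481396) = ((4 + 2*(-4)**2) - 76)**2 + 481396 = ((4 + 2*16) - 76)**2 + 481396 = ((4 + 32) - 76)**2 + 481396 = (36 - 76)**2 + 481396 = (-40)**2 + 481396 = 1600 + 481396 = 482996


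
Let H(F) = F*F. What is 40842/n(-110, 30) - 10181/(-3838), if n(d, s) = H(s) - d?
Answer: 826903/19190 ≈ 43.090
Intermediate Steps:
H(F) = F**2
n(d, s) = s**2 - d
40842/n(-110, 30) - 10181/(-3838) = 40842/(30**2 - 1*(-110)) - 10181/(-3838) = 40842/(900 + 110) - 10181*(-1/3838) = 40842/1010 + 10181/3838 = 40842*(1/1010) + 10181/3838 = 20421/505 + 10181/3838 = 826903/19190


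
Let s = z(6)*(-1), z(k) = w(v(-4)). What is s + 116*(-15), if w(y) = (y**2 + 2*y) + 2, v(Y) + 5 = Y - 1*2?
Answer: -1841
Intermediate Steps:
v(Y) = -7 + Y (v(Y) = -5 + (Y - 1*2) = -5 + (Y - 2) = -5 + (-2 + Y) = -7 + Y)
w(y) = 2 + y**2 + 2*y
z(k) = 101 (z(k) = 2 + (-7 - 4)**2 + 2*(-7 - 4) = 2 + (-11)**2 + 2*(-11) = 2 + 121 - 22 = 101)
s = -101 (s = 101*(-1) = -101)
s + 116*(-15) = -101 + 116*(-15) = -101 - 1740 = -1841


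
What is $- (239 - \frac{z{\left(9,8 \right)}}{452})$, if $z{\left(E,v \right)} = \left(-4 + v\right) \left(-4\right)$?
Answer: $- \frac{27011}{113} \approx -239.04$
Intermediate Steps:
$z{\left(E,v \right)} = 16 - 4 v$
$- (239 - \frac{z{\left(9,8 \right)}}{452}) = - (239 - \frac{16 - 32}{452}) = - (239 - \left(16 - 32\right) \frac{1}{452}) = - (239 - \left(-16\right) \frac{1}{452}) = - (239 - - \frac{4}{113}) = - (239 + \frac{4}{113}) = \left(-1\right) \frac{27011}{113} = - \frac{27011}{113}$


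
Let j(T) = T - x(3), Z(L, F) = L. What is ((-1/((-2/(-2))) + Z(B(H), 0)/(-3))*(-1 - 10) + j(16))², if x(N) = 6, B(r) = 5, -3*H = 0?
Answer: 13924/9 ≈ 1547.1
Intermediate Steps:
H = 0 (H = -⅓*0 = 0)
j(T) = -6 + T (j(T) = T - 1*6 = T - 6 = -6 + T)
((-1/((-2/(-2))) + Z(B(H), 0)/(-3))*(-1 - 10) + j(16))² = ((-1/((-2/(-2))) + 5/(-3))*(-1 - 10) + (-6 + 16))² = ((-1/((-2*(-½))) + 5*(-⅓))*(-11) + 10)² = ((-1/1 - 5/3)*(-11) + 10)² = ((-1*1 - 5/3)*(-11) + 10)² = ((-1 - 5/3)*(-11) + 10)² = (-8/3*(-11) + 10)² = (88/3 + 10)² = (118/3)² = 13924/9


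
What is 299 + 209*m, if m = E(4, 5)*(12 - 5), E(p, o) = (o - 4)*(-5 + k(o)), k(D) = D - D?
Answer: -7016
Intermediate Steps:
k(D) = 0
E(p, o) = 20 - 5*o (E(p, o) = (o - 4)*(-5 + 0) = (-4 + o)*(-5) = 20 - 5*o)
m = -35 (m = (20 - 5*5)*(12 - 5) = (20 - 25)*7 = -5*7 = -35)
299 + 209*m = 299 + 209*(-35) = 299 - 7315 = -7016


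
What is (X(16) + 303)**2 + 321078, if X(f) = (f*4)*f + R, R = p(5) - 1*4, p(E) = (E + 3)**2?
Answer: 2244847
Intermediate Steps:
p(E) = (3 + E)**2
R = 60 (R = (3 + 5)**2 - 1*4 = 8**2 - 4 = 64 - 4 = 60)
X(f) = 60 + 4*f**2 (X(f) = (f*4)*f + 60 = (4*f)*f + 60 = 4*f**2 + 60 = 60 + 4*f**2)
(X(16) + 303)**2 + 321078 = ((60 + 4*16**2) + 303)**2 + 321078 = ((60 + 4*256) + 303)**2 + 321078 = ((60 + 1024) + 303)**2 + 321078 = (1084 + 303)**2 + 321078 = 1387**2 + 321078 = 1923769 + 321078 = 2244847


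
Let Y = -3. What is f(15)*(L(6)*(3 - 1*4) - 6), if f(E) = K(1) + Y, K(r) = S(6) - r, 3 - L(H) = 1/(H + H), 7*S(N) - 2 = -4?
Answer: 535/14 ≈ 38.214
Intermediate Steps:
S(N) = -2/7 (S(N) = 2/7 + (⅐)*(-4) = 2/7 - 4/7 = -2/7)
L(H) = 3 - 1/(2*H) (L(H) = 3 - 1/(H + H) = 3 - 1/(2*H))
K(r) = -2/7 - r
f(E) = -30/7 (f(E) = (-2/7 - 1*1) - 3 = (-2/7 - 1) - 3 = -9/7 - 3 = -30/7)
f(15)*(L(6)*(3 - 1*4) - 6) = -30*((3 - ½/6)*(3 - 1*4) - 6)/7 = -30*((3 - ½*⅙)*(3 - 4) - 6)/7 = -30*((3 - 1/12)*(-1) - 6)/7 = -30*((35/12)*(-1) - 6)/7 = -30*(-35/12 - 6)/7 = -30/7*(-107/12) = 535/14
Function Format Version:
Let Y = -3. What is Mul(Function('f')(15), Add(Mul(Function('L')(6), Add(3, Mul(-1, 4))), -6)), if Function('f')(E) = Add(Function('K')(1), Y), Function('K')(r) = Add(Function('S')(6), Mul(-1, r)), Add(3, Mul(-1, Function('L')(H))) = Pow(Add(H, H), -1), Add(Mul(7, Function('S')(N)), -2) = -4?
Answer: Rational(535, 14) ≈ 38.214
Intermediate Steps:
Function('S')(N) = Rational(-2, 7) (Function('S')(N) = Add(Rational(2, 7), Mul(Rational(1, 7), -4)) = Add(Rational(2, 7), Rational(-4, 7)) = Rational(-2, 7))
Function('L')(H) = Add(3, Mul(Rational(-1, 2), Pow(H, -1))) (Function('L')(H) = Add(3, Mul(-1, Pow(Add(H, H), -1))) = Add(3, Mul(-1, Pow(Mul(2, H), -1))) = Add(3, Mul(-1, Mul(Rational(1, 2), Pow(H, -1)))) = Add(3, Mul(Rational(-1, 2), Pow(H, -1))))
Function('K')(r) = Add(Rational(-2, 7), Mul(-1, r))
Function('f')(E) = Rational(-30, 7) (Function('f')(E) = Add(Add(Rational(-2, 7), Mul(-1, 1)), -3) = Add(Add(Rational(-2, 7), -1), -3) = Add(Rational(-9, 7), -3) = Rational(-30, 7))
Mul(Function('f')(15), Add(Mul(Function('L')(6), Add(3, Mul(-1, 4))), -6)) = Mul(Rational(-30, 7), Add(Mul(Add(3, Mul(Rational(-1, 2), Pow(6, -1))), Add(3, Mul(-1, 4))), -6)) = Mul(Rational(-30, 7), Add(Mul(Add(3, Mul(Rational(-1, 2), Rational(1, 6))), Add(3, -4)), -6)) = Mul(Rational(-30, 7), Add(Mul(Add(3, Rational(-1, 12)), -1), -6)) = Mul(Rational(-30, 7), Add(Mul(Rational(35, 12), -1), -6)) = Mul(Rational(-30, 7), Add(Rational(-35, 12), -6)) = Mul(Rational(-30, 7), Rational(-107, 12)) = Rational(535, 14)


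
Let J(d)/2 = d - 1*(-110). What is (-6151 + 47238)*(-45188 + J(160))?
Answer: -1834452376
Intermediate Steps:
J(d) = 220 + 2*d (J(d) = 2*(d - 1*(-110)) = 2*(d + 110) = 2*(110 + d) = 220 + 2*d)
(-6151 + 47238)*(-45188 + J(160)) = (-6151 + 47238)*(-45188 + (220 + 2*160)) = 41087*(-45188 + (220 + 320)) = 41087*(-45188 + 540) = 41087*(-44648) = -1834452376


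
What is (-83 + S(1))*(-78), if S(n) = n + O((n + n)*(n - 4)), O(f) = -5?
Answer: 6786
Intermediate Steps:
S(n) = -5 + n (S(n) = n - 5 = -5 + n)
(-83 + S(1))*(-78) = (-83 + (-5 + 1))*(-78) = (-83 - 4)*(-78) = -87*(-78) = 6786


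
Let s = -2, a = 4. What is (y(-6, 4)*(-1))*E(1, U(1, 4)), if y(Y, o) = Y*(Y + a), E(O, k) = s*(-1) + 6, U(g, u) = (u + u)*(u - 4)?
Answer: -96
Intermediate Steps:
U(g, u) = 2*u*(-4 + u) (U(g, u) = (2*u)*(-4 + u) = 2*u*(-4 + u))
E(O, k) = 8 (E(O, k) = -2*(-1) + 6 = 2 + 6 = 8)
y(Y, o) = Y*(4 + Y) (y(Y, o) = Y*(Y + 4) = Y*(4 + Y))
(y(-6, 4)*(-1))*E(1, U(1, 4)) = (-6*(4 - 6)*(-1))*8 = (-6*(-2)*(-1))*8 = (12*(-1))*8 = -12*8 = -96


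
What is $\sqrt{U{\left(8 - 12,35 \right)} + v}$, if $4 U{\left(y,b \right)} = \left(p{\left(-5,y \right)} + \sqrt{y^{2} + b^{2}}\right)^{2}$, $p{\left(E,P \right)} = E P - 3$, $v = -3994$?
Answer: $\frac{\sqrt{-15976 + \left(17 + \sqrt{1241}\right)^{2}}}{2} \approx 57.551 i$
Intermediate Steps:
$p{\left(E,P \right)} = -3 + E P$
$U{\left(y,b \right)} = \frac{\left(-3 + \sqrt{b^{2} + y^{2}} - 5 y\right)^{2}}{4}$ ($U{\left(y,b \right)} = \frac{\left(\left(-3 - 5 y\right) + \sqrt{y^{2} + b^{2}}\right)^{2}}{4} = \frac{\left(\left(-3 - 5 y\right) + \sqrt{b^{2} + y^{2}}\right)^{2}}{4} = \frac{\left(-3 + \sqrt{b^{2} + y^{2}} - 5 y\right)^{2}}{4}$)
$\sqrt{U{\left(8 - 12,35 \right)} + v} = \sqrt{\frac{\left(3 - \sqrt{35^{2} + \left(8 - 12\right)^{2}} + 5 \left(8 - 12\right)\right)^{2}}{4} - 3994} = \sqrt{\frac{\left(3 - \sqrt{1225 + \left(8 - 12\right)^{2}} + 5 \left(8 - 12\right)\right)^{2}}{4} - 3994} = \sqrt{\frac{\left(3 - \sqrt{1225 + \left(-4\right)^{2}} + 5 \left(-4\right)\right)^{2}}{4} - 3994} = \sqrt{\frac{\left(3 - \sqrt{1225 + 16} - 20\right)^{2}}{4} - 3994} = \sqrt{\frac{\left(3 - \sqrt{1241} - 20\right)^{2}}{4} - 3994} = \sqrt{\frac{\left(-17 - \sqrt{1241}\right)^{2}}{4} - 3994} = \sqrt{-3994 + \frac{\left(-17 - \sqrt{1241}\right)^{2}}{4}}$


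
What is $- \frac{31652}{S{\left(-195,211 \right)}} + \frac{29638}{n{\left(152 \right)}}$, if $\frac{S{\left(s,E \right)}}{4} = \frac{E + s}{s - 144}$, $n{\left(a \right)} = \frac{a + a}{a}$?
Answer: $\frac{2919611}{16} \approx 1.8248 \cdot 10^{5}$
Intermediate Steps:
$n{\left(a \right)} = 2$ ($n{\left(a \right)} = \frac{2 a}{a} = 2$)
$S{\left(s,E \right)} = \frac{4 \left(E + s\right)}{-144 + s}$ ($S{\left(s,E \right)} = 4 \frac{E + s}{s - 144} = 4 \frac{E + s}{-144 + s} = \frac{4 \left(E + s\right)}{-144 + s}$)
$- \frac{31652}{S{\left(-195,211 \right)}} + \frac{29638}{n{\left(152 \right)}} = - \frac{31652}{4 \frac{1}{-144 - 195} \left(211 - 195\right)} + \frac{29638}{2} = - \frac{31652}{4 \frac{1}{-339} \cdot 16} + 29638 \cdot \frac{1}{2} = - \frac{31652}{4 \left(- \frac{1}{339}\right) 16} + 14819 = - \frac{31652}{- \frac{64}{339}} + 14819 = \left(-31652\right) \left(- \frac{339}{64}\right) + 14819 = \frac{2682507}{16} + 14819 = \frac{2919611}{16}$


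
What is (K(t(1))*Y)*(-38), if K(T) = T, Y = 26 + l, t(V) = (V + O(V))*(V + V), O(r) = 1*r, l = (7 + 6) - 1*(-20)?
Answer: -8968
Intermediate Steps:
l = 33 (l = 13 + 20 = 33)
O(r) = r
t(V) = 4*V**2 (t(V) = (V + V)*(V + V) = (2*V)*(2*V) = 4*V**2)
Y = 59 (Y = 26 + 33 = 59)
(K(t(1))*Y)*(-38) = ((4*1**2)*59)*(-38) = ((4*1)*59)*(-38) = (4*59)*(-38) = 236*(-38) = -8968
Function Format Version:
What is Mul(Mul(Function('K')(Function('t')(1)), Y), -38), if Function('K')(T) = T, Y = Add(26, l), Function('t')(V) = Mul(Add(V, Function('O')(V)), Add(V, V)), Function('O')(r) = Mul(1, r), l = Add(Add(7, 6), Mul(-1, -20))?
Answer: -8968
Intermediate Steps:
l = 33 (l = Add(13, 20) = 33)
Function('O')(r) = r
Function('t')(V) = Mul(4, Pow(V, 2)) (Function('t')(V) = Mul(Add(V, V), Add(V, V)) = Mul(Mul(2, V), Mul(2, V)) = Mul(4, Pow(V, 2)))
Y = 59 (Y = Add(26, 33) = 59)
Mul(Mul(Function('K')(Function('t')(1)), Y), -38) = Mul(Mul(Mul(4, Pow(1, 2)), 59), -38) = Mul(Mul(Mul(4, 1), 59), -38) = Mul(Mul(4, 59), -38) = Mul(236, -38) = -8968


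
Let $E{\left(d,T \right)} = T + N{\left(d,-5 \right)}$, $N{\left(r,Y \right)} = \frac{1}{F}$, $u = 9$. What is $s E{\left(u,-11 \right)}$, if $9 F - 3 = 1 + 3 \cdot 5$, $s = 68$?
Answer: $- \frac{13600}{19} \approx -715.79$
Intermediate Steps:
$F = \frac{19}{9}$ ($F = \frac{1}{3} + \frac{1 + 3 \cdot 5}{9} = \frac{1}{3} + \frac{1 + 15}{9} = \frac{1}{3} + \frac{1}{9} \cdot 16 = \frac{1}{3} + \frac{16}{9} = \frac{19}{9} \approx 2.1111$)
$N{\left(r,Y \right)} = \frac{9}{19}$ ($N{\left(r,Y \right)} = \frac{1}{\frac{19}{9}} = \frac{9}{19}$)
$E{\left(d,T \right)} = \frac{9}{19} + T$ ($E{\left(d,T \right)} = T + \frac{9}{19} = \frac{9}{19} + T$)
$s E{\left(u,-11 \right)} = 68 \left(\frac{9}{19} - 11\right) = 68 \left(- \frac{200}{19}\right) = - \frac{13600}{19}$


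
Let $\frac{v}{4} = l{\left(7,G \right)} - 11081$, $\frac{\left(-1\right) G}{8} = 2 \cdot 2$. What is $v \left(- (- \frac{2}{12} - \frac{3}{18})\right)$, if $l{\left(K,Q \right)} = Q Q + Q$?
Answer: $-13452$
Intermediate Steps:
$G = -32$ ($G = - 8 \cdot 2 \cdot 2 = \left(-8\right) 4 = -32$)
$l{\left(K,Q \right)} = Q + Q^{2}$ ($l{\left(K,Q \right)} = Q^{2} + Q = Q + Q^{2}$)
$v = -40356$ ($v = 4 \left(- 32 \left(1 - 32\right) - 11081\right) = 4 \left(\left(-32\right) \left(-31\right) - 11081\right) = 4 \left(992 - 11081\right) = 4 \left(-10089\right) = -40356$)
$v \left(- (- \frac{2}{12} - \frac{3}{18})\right) = - 40356 \left(- (- \frac{2}{12} - \frac{3}{18})\right) = - 40356 \left(- (\left(-2\right) \frac{1}{12} - \frac{1}{6})\right) = - 40356 \left(- (- \frac{1}{6} - \frac{1}{6})\right) = - 40356 \left(\left(-1\right) \left(- \frac{1}{3}\right)\right) = \left(-40356\right) \frac{1}{3} = -13452$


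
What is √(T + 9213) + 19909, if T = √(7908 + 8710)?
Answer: 19909 + √(9213 + √16618) ≈ 20006.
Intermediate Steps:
T = √16618 ≈ 128.91
√(T + 9213) + 19909 = √(√16618 + 9213) + 19909 = √(9213 + √16618) + 19909 = 19909 + √(9213 + √16618)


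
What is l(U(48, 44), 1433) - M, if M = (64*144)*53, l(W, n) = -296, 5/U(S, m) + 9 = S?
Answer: -488744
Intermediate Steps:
U(S, m) = 5/(-9 + S)
M = 488448 (M = 9216*53 = 488448)
l(U(48, 44), 1433) - M = -296 - 1*488448 = -296 - 488448 = -488744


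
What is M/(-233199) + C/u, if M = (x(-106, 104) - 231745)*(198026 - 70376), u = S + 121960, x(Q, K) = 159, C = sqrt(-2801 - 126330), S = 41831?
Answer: 9853984300/77733 + I*sqrt(129131)/163791 ≈ 1.2677e+5 + 0.0021939*I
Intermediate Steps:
C = I*sqrt(129131) (C = sqrt(-129131) = I*sqrt(129131) ≈ 359.35*I)
u = 163791 (u = 41831 + 121960 = 163791)
M = -29561952900 (M = (159 - 231745)*(198026 - 70376) = -231586*127650 = -29561952900)
M/(-233199) + C/u = -29561952900/(-233199) + (I*sqrt(129131))/163791 = -29561952900*(-1/233199) + (I*sqrt(129131))*(1/163791) = 9853984300/77733 + I*sqrt(129131)/163791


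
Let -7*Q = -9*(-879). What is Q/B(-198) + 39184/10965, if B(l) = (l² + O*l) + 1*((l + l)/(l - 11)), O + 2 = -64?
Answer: 30086200063/8470374780 ≈ 3.5519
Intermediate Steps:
Q = -7911/7 (Q = -(-9)*(-879)/7 = -⅐*7911 = -7911/7 ≈ -1130.1)
O = -66 (O = -2 - 64 = -66)
B(l) = l² - 66*l + 2*l/(-11 + l) (B(l) = (l² - 66*l) + 1*((l + l)/(l - 11)) = (l² - 66*l) + 1*((2*l)/(-11 + l)) = (l² - 66*l) + 1*(2*l/(-11 + l)) = (l² - 66*l) + 2*l/(-11 + l) = l² - 66*l + 2*l/(-11 + l))
Q/B(-198) + 39184/10965 = -7911*(-(-11 - 198)/(198*(728 + (-198)² - 77*(-198))))/7 + 39184/10965 = -7911*19/(18*(728 + 39204 + 15246))/7 + 39184*(1/10965) = -7911/(7*((-198*(-1/209)*55178))) + 39184/10965 = -7911/(7*993204/19) + 39184/10965 = -7911/7*19/993204 + 39184/10965 = -16701/772492 + 39184/10965 = 30086200063/8470374780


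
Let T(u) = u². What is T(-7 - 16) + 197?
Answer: 726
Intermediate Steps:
T(-7 - 16) + 197 = (-7 - 16)² + 197 = (-23)² + 197 = 529 + 197 = 726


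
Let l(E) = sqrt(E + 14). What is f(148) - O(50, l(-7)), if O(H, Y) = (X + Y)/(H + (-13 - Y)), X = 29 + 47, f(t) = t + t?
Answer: 400333/1362 - 113*sqrt(7)/1362 ≈ 293.71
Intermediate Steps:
f(t) = 2*t
X = 76
l(E) = sqrt(14 + E)
O(H, Y) = (76 + Y)/(-13 + H - Y) (O(H, Y) = (76 + Y)/(H + (-13 - Y)) = (76 + Y)/(-13 + H - Y))
f(148) - O(50, l(-7)) = 2*148 - (76 + sqrt(14 - 7))/(-13 + 50 - sqrt(14 - 7)) = 296 - (76 + sqrt(7))/(-13 + 50 - sqrt(7)) = 296 - (76 + sqrt(7))/(37 - sqrt(7))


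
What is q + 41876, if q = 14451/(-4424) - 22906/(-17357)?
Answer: 3215398332505/76787368 ≈ 41874.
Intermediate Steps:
q = -149489863/76787368 (q = 14451*(-1/4424) - 22906*(-1/17357) = -14451/4424 + 22906/17357 = -149489863/76787368 ≈ -1.9468)
q + 41876 = -149489863/76787368 + 41876 = 3215398332505/76787368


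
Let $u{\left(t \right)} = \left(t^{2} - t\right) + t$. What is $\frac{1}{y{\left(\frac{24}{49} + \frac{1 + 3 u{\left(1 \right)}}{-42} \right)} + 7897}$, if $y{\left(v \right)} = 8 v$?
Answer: $\frac{147}{1161323} \approx 0.00012658$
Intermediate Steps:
$u{\left(t \right)} = t^{2}$
$\frac{1}{y{\left(\frac{24}{49} + \frac{1 + 3 u{\left(1 \right)}}{-42} \right)} + 7897} = \frac{1}{8 \left(\frac{24}{49} + \frac{1 + 3 \cdot 1^{2}}{-42}\right) + 7897} = \frac{1}{8 \left(24 \cdot \frac{1}{49} + \left(1 + 3 \cdot 1\right) \left(- \frac{1}{42}\right)\right) + 7897} = \frac{1}{8 \left(\frac{24}{49} + \left(1 + 3\right) \left(- \frac{1}{42}\right)\right) + 7897} = \frac{1}{8 \left(\frac{24}{49} + 4 \left(- \frac{1}{42}\right)\right) + 7897} = \frac{1}{8 \left(\frac{24}{49} - \frac{2}{21}\right) + 7897} = \frac{1}{8 \cdot \frac{58}{147} + 7897} = \frac{1}{\frac{464}{147} + 7897} = \frac{1}{\frac{1161323}{147}} = \frac{147}{1161323}$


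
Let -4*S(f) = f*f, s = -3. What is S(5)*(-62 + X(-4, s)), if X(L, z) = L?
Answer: 825/2 ≈ 412.50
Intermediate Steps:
S(f) = -f**2/4 (S(f) = -f*f/4 = -f**2/4)
S(5)*(-62 + X(-4, s)) = (-1/4*5**2)*(-62 - 4) = -1/4*25*(-66) = -25/4*(-66) = 825/2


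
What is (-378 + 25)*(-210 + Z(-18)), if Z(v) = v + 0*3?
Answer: 80484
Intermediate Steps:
Z(v) = v (Z(v) = v + 0 = v)
(-378 + 25)*(-210 + Z(-18)) = (-378 + 25)*(-210 - 18) = -353*(-228) = 80484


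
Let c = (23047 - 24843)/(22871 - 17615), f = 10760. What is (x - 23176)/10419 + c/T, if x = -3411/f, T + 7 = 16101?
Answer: -439479837537233/197567919052920 ≈ -2.2244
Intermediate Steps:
T = 16094 (T = -7 + 16101 = 16094)
c = -449/1314 (c = -1796/5256 = -1796*1/5256 = -449/1314 ≈ -0.34170)
x = -3411/10760 ≈ -0.31701
(x - 23176)/10419 + c/T = (-3411/10760 - 23176)/10419 - 449/1314/16094 = -249377171/10760*1/10419 - 449/1314*1/16094 = -249377171/112108440 - 449/21147516 = -439479837537233/197567919052920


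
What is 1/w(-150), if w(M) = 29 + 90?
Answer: 1/119 ≈ 0.0084034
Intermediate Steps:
w(M) = 119
1/w(-150) = 1/119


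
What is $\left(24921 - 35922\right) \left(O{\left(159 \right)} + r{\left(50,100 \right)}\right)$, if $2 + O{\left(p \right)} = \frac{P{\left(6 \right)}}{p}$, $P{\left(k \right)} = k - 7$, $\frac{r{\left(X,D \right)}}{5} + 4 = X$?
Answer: $- \frac{132932417}{53} \approx -2.5082 \cdot 10^{6}$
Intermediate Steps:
$r{\left(X,D \right)} = -20 + 5 X$
$P{\left(k \right)} = -7 + k$ ($P{\left(k \right)} = k - 7 = -7 + k$)
$O{\left(p \right)} = -2 - \frac{1}{p}$ ($O{\left(p \right)} = -2 + \frac{-7 + 6}{p} = -2 - \frac{1}{p}$)
$\left(24921 - 35922\right) \left(O{\left(159 \right)} + r{\left(50,100 \right)}\right) = \left(24921 - 35922\right) \left(\left(-2 - \frac{1}{159}\right) + \left(-20 + 5 \cdot 50\right)\right) = - 11001 \left(\left(-2 - \frac{1}{159}\right) + \left(-20 + 250\right)\right) = - 11001 \left(\left(-2 - \frac{1}{159}\right) + 230\right) = - 11001 \left(- \frac{319}{159} + 230\right) = \left(-11001\right) \frac{36251}{159} = - \frac{132932417}{53}$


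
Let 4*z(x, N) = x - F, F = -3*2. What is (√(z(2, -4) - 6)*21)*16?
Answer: 672*I ≈ 672.0*I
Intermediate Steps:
F = -6
z(x, N) = 3/2 + x/4 (z(x, N) = (x - 1*(-6))/4 = (x + 6)/4 = (6 + x)/4 = 3/2 + x/4)
(√(z(2, -4) - 6)*21)*16 = (√((3/2 + (¼)*2) - 6)*21)*16 = (√((3/2 + ½) - 6)*21)*16 = (√(2 - 6)*21)*16 = (√(-4)*21)*16 = ((2*I)*21)*16 = (42*I)*16 = 672*I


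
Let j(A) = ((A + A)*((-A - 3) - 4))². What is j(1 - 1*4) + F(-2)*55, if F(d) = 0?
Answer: 576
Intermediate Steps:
j(A) = 4*A²*(-7 - A)² (j(A) = ((2*A)*((-3 - A) - 4))² = ((2*A)*(-7 - A))² = (2*A*(-7 - A))² = 4*A²*(-7 - A)²)
j(1 - 1*4) + F(-2)*55 = 4*(1 - 1*4)²*(7 + (1 - 1*4))² + 0*55 = 4*(1 - 4)²*(7 + (1 - 4))² + 0 = 4*(-3)²*(7 - 3)² + 0 = 4*9*4² + 0 = 4*9*16 + 0 = 576 + 0 = 576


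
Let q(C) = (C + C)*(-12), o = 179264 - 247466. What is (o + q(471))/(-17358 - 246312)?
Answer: 13251/43945 ≈ 0.30154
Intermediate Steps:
o = -68202
q(C) = -24*C (q(C) = (2*C)*(-12) = -24*C)
(o + q(471))/(-17358 - 246312) = (-68202 - 24*471)/(-17358 - 246312) = (-68202 - 11304)/(-263670) = -79506*(-1/263670) = 13251/43945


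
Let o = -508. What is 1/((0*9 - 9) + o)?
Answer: -1/517 ≈ -0.0019342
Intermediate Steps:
1/((0*9 - 9) + o) = 1/((0*9 - 9) - 508) = 1/((0 - 9) - 508) = 1/(-9 - 508) = 1/(-517) = -1/517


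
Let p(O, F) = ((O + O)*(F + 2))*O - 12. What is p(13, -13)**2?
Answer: 13912900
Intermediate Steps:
p(O, F) = -12 + 2*O**2*(2 + F) (p(O, F) = ((2*O)*(2 + F))*O - 12 = (2*O*(2 + F))*O - 12 = 2*O**2*(2 + F) - 12 = -12 + 2*O**2*(2 + F))
p(13, -13)**2 = (-12 + 4*13**2 + 2*(-13)*13**2)**2 = (-12 + 4*169 + 2*(-13)*169)**2 = (-12 + 676 - 4394)**2 = (-3730)**2 = 13912900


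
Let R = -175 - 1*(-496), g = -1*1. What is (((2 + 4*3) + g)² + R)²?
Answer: 240100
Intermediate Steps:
g = -1
R = 321 (R = -175 + 496 = 321)
(((2 + 4*3) + g)² + R)² = (((2 + 4*3) - 1)² + 321)² = (((2 + 12) - 1)² + 321)² = ((14 - 1)² + 321)² = (13² + 321)² = (169 + 321)² = 490² = 240100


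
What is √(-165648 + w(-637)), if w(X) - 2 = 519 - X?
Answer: I*√164490 ≈ 405.57*I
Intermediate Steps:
w(X) = 521 - X (w(X) = 2 + (519 - X) = 521 - X)
√(-165648 + w(-637)) = √(-165648 + (521 - 1*(-637))) = √(-165648 + (521 + 637)) = √(-165648 + 1158) = √(-164490) = I*√164490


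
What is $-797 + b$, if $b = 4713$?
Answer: $3916$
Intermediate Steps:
$-797 + b = -797 + 4713 = 3916$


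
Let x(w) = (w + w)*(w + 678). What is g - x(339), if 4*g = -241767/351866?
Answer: -970483263831/1407464 ≈ -6.8953e+5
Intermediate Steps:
x(w) = 2*w*(678 + w) (x(w) = (2*w)*(678 + w) = 2*w*(678 + w))
g = -241767/1407464 (g = (-241767/351866)/4 = (-241767*1/351866)/4 = (¼)*(-241767/351866) = -241767/1407464 ≈ -0.17177)
g - x(339) = -241767/1407464 - 2*339*(678 + 339) = -241767/1407464 - 2*339*1017 = -241767/1407464 - 1*689526 = -241767/1407464 - 689526 = -970483263831/1407464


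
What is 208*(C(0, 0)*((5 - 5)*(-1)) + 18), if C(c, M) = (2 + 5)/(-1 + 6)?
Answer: 3744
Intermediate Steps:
C(c, M) = 7/5
208*(C(0, 0)*((5 - 5)*(-1)) + 18) = 208*(7*((5 - 5)*(-1))/5 + 18) = 208*(7*(0*(-1))/5 + 18) = 208*((7/5)*0 + 18) = 208*(0 + 18) = 208*18 = 3744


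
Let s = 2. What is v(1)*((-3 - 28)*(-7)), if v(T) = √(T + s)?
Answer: 217*√3 ≈ 375.85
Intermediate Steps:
v(T) = √(2 + T) (v(T) = √(T + 2) = √(2 + T))
v(1)*((-3 - 28)*(-7)) = √(2 + 1)*((-3 - 28)*(-7)) = √3*(-31*(-7)) = √3*217 = 217*√3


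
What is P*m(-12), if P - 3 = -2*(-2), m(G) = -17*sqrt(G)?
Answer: -238*I*sqrt(3) ≈ -412.23*I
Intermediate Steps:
P = 7 (P = 3 - 2*(-2) = 3 + 4 = 7)
P*m(-12) = 7*(-34*I*sqrt(3)) = -238*I*sqrt(3)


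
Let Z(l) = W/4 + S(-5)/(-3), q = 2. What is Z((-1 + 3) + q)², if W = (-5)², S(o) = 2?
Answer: 4489/144 ≈ 31.174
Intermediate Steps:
W = 25
Z(l) = 67/12 (Z(l) = 25/4 + 2/(-3) = 25*(¼) + 2*(-⅓) = 25/4 - ⅔ = 67/12)
Z((-1 + 3) + q)² = (67/12)² = 4489/144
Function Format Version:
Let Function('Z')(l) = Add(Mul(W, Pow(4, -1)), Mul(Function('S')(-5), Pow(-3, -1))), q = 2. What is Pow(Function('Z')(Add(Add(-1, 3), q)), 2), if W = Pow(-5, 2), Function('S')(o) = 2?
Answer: Rational(4489, 144) ≈ 31.174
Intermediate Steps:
W = 25
Function('Z')(l) = Rational(67, 12) (Function('Z')(l) = Add(Mul(25, Pow(4, -1)), Mul(2, Pow(-3, -1))) = Add(Mul(25, Rational(1, 4)), Mul(2, Rational(-1, 3))) = Add(Rational(25, 4), Rational(-2, 3)) = Rational(67, 12))
Pow(Function('Z')(Add(Add(-1, 3), q)), 2) = Pow(Rational(67, 12), 2) = Rational(4489, 144)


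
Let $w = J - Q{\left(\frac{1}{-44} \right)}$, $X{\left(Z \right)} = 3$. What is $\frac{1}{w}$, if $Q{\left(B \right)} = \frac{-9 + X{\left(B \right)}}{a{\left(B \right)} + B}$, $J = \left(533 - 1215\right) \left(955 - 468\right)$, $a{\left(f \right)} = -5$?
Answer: $- \frac{221}{73401878} \approx -3.0108 \cdot 10^{-6}$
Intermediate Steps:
$J = -332134$ ($J = \left(-682\right) 487 = -332134$)
$Q{\left(B \right)} = - \frac{6}{-5 + B}$ ($Q{\left(B \right)} = \frac{-9 + 3}{-5 + B} = - \frac{6}{-5 + B}$)
$w = - \frac{73401878}{221}$ ($w = -332134 - - \frac{6}{-5 + \frac{1}{-44}} = -332134 - - \frac{6}{-5 - \frac{1}{44}} = -332134 - - \frac{6}{- \frac{221}{44}} = -332134 - \left(-6\right) \left(- \frac{44}{221}\right) = -332134 - \frac{264}{221} = - \frac{73401878}{221} \approx -3.3214 \cdot 10^{5}$)
$\frac{1}{w} = \frac{1}{- \frac{73401878}{221}} = - \frac{221}{73401878}$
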